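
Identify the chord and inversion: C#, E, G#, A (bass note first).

A major seventh, first inversion

Reducing to letter names: C#, E, G#, A. These stack in thirds as A–C#–E–G# — an A major seventh chord.
C# is the third of A major seventh; third in the bass means first inversion (figured bass 6/5).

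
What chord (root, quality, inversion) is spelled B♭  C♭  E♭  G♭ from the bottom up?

Cb major seventh, third inversion

Reducing to letter names: Bb, Cb, Eb, Gb. These stack in thirds as Cb–Eb–Gb–Bb — a Cb major seventh chord.
Bb is the seventh of Cb major seventh; seventh in the bass means third inversion (figured bass 4/2).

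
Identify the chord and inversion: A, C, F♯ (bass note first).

F# diminished, first inversion

Reducing to letter names: A, C, F#. These stack in thirds as F#–A–C — an F# diminished triad.
With the third (A) in the bass, the chord is in first inversion (figured bass 6).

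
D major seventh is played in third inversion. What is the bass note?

C#

The seventh of D major seventh (D–F#–A–C#) is C#; that is the bass in third inversion.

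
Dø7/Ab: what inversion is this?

Dø7/Ab means D half-diminished seventh with Ab in the bass. Ab is the fifth of D half-diminished seventh (D–F–Ab–C), so this is second inversion.

second inversion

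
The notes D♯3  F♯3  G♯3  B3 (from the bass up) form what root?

Reordering D#, F#, G#, B into stacked thirds gives G#–B–D#–F#; the bottom of that stack, G#, is the root.

G#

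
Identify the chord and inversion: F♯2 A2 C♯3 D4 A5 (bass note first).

The pitch classes F#, A, C#, D arrange in thirds as D–F#–A–C#: a D major seventh chord.
With the third (F#) in the bass, the chord is in first inversion (figured bass 6/5).

D major seventh, first inversion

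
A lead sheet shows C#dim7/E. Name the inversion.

first inversion

C#dim7/E means C# diminished seventh with E in the bass. E is the third of C# diminished seventh (C#–E–G–Bb), so this is first inversion.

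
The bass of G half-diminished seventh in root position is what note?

In root position the root is lowest. For G half-diminished seventh (G–Bb–Db–F) that is G.

G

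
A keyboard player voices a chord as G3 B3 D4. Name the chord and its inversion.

The pitch classes G, B, D arrange in thirds as G–B–D: a G major triad.
With the root (G) in the bass, the chord is in root position (figured bass 5/3).

G major, root position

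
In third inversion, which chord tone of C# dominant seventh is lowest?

B

C# dominant seventh is C#–E#–G#–B. Third inversion places the seventh in the bass: B.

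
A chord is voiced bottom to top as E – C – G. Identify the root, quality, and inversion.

C major, first inversion

The distinct note names are E, C, G. Stacked in thirds they read C–E–G, which is a major triad on C.
E is the third of C major; third in the bass means first inversion (figured bass 6).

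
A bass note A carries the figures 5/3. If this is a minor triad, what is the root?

The figures 5/3 mean the root of the chord is in the bass. If A is the root of a minor triad, the root is A (chord tones A–C–E).

A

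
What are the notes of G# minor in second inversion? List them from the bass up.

Spelling G# minor: G#–B–D#. In second inversion the fifth is bass, giving D#, G#, B from the bottom.

D#, G#, B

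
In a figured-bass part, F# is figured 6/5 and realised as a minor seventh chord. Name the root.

D#

The figures 6/5 mean the third of the chord is in the bass. If F# is the third of a minor seventh chord, the root is D# (chord tones D#–F#–A#–C#).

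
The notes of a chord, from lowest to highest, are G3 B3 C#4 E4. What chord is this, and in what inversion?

C# half-diminished seventh, second inversion

The distinct note names are G, B, C#, E. Stacked in thirds they read C#–E–G–B, which is a half-diminished seventh chord on C#.
With the fifth (G) in the bass, the chord is in second inversion (figured bass 4/3).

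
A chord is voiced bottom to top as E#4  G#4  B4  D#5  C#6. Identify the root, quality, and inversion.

Reducing to letter names: E#, G#, B, D#, C#. These stack in thirds as C#–E#–G#–B–D# — a C# dominant ninth chord.
E# is the third of C# dominant ninth; third in the bass means first inversion.

C# dominant ninth, first inversion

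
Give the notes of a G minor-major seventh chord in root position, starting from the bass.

G, Bb, D, F#

The chord tones are G–Bb–D–F#. With the root (G) lowest for root position: G, Bb, D, F#.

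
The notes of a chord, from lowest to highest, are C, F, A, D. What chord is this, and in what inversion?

D minor seventh, third inversion

Reducing to letter names: C, F, A, D. These stack in thirds as D–F–A–C — a D minor seventh chord.
With the seventh (C) in the bass, the chord is in third inversion (figured bass 4/2).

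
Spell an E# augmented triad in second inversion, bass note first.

B##, E#, G##

E# augmented is E#–G##–B##. Second inversion puts the fifth (B##) in the bass, with the remaining tones above: B##, E#, G##.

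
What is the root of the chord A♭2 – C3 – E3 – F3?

F

Reordering Ab, C, E, F into stacked thirds gives F–Ab–C–E; the bottom of that stack, F, is the root.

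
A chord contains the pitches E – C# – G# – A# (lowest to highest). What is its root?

A#

The distinct letter names are E, C#, G#, A#. Arranged as a stack of thirds they read A#–C#–E–G#, so A# is the root (an A# half-diminished seventh chord).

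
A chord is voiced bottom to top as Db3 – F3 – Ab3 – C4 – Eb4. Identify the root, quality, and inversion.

The pitch classes Db, F, Ab, C, Eb arrange in thirds as Db–F–Ab–C–Eb: a Db major ninth chord.
The lowest note is Db, the root of the chord, so this is root position.

Db major ninth, root position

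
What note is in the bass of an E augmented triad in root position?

E

E augmented is E–G#–B#. Root position places the root in the bass: E.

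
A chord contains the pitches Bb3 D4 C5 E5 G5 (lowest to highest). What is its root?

Reordering Bb, D, C, E, G into stacked thirds gives C–E–G–Bb–D; the bottom of that stack, C, is the root.

C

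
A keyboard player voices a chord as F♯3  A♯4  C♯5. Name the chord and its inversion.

Reducing to letter names: F#, A#, C#. These stack in thirds as F#–A#–C# — an F# major triad.
The lowest note is F#, the root of the chord, so this is root position (figured bass 5/3).

F# major, root position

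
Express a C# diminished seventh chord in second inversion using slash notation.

C#dim7/G

Second inversion of C# diminished seventh has the fifth (G) in the bass. As a slash chord: C#dim7/G.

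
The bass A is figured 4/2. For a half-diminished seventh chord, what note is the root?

The figures 4/2 mean the seventh of the chord is in the bass. If A is the seventh of a half-diminished seventh chord, the root is B (chord tones B–D–F–A).

B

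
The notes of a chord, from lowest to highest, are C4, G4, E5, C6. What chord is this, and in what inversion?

The distinct note names are C, G, E. Stacked in thirds they read C–E–G, which is a major triad on C.
The lowest note is C, the root of the chord, so this is root position (figured bass 5/3).

C major, root position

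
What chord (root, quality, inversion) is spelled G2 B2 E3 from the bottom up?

The distinct note names are G, B, E. Stacked in thirds they read E–G–B, which is a minor triad on E.
With the third (G) in the bass, the chord is in first inversion (figured bass 6).

E minor, first inversion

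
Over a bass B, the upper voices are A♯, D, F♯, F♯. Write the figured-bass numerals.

The notes B, A#, D, F# stack in thirds as B–D–F#–A# — a B minor-major seventh chord. The bass B is the root, so this is root position: figured 7.

7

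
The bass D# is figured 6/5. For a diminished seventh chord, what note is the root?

B#

The figures 6/5 mean the third of the chord is in the bass. If D# is the third of a diminished seventh chord, the root is B# (chord tones B#–D#–F#–A).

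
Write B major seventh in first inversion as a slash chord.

First inversion of B major seventh has the third (D#) in the bass. As a slash chord: Bmaj7/D#.

Bmaj7/D#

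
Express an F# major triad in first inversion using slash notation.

F#M/A#

First inversion of F# major has the third (A#) in the bass. As a slash chord: F#M/A#.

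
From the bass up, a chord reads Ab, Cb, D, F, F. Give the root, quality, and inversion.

D diminished seventh, second inversion

The distinct note names are Ab, Cb, D, F. Stacked in thirds they read D–F–Ab–Cb, which is a diminished seventh chord on D.
Ab is the fifth of D diminished seventh; fifth in the bass means second inversion (figured bass 4/3).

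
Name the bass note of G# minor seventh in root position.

In root position the root is lowest. For G# minor seventh (G#–B–D#–F#) that is G#.

G#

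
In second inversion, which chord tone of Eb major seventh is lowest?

In second inversion the fifth is lowest. For Eb major seventh (Eb–G–Bb–D) that is Bb.

Bb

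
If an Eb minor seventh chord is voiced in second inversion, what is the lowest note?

In second inversion the fifth is lowest. For Eb minor seventh (Eb–Gb–Bb–Db) that is Bb.

Bb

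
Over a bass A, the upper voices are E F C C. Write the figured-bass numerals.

The notes A, E, F, C stack in thirds as F–A–C–E — an F major seventh chord. The bass A is the third, so this is first inversion: figured 6/5.

6/5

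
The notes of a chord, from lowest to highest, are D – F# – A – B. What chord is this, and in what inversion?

The pitch classes D, F#, A, B arrange in thirds as B–D–F#–A: a B minor seventh chord.
With the third (D) in the bass, the chord is in first inversion (figured bass 6/5).

B minor seventh, first inversion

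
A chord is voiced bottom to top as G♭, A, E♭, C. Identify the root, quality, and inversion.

A diminished seventh, third inversion

Reducing to letter names: Gb, A, Eb, C. These stack in thirds as A–C–Eb–Gb — an A diminished seventh chord.
Gb is the seventh of A diminished seventh; seventh in the bass means third inversion (figured bass 4/2).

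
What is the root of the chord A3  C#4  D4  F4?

D

Reordering A, C#, D, F into stacked thirds gives D–F–A–C#; the bottom of that stack, D, is the root.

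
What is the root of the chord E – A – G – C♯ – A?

E, A, G, C# are the tones of an A dominant seventh chord (A–C#–E–G), making A the root.

A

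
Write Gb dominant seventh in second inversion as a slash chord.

Second inversion of Gb dominant seventh has the fifth (Db) in the bass. As a slash chord: Gb7/Db.

Gb7/Db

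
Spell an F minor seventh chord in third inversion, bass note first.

Eb, F, Ab, C

Spelling F minor seventh: F–Ab–C–Eb. In third inversion the seventh is bass, giving Eb, F, Ab, C from the bottom.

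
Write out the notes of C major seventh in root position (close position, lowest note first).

C major seventh is C–E–G–B. Root position puts the root (C) in the bass, with the remaining tones above: C, E, G, B.

C, E, G, B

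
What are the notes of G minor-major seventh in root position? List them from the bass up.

G, Bb, D, F#

Spelling G minor-major seventh: G–Bb–D–F#. In root position the root is bass, giving G, Bb, D, F# from the bottom.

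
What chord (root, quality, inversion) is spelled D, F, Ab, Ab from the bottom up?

D diminished, root position

The pitch classes D, F, Ab arrange in thirds as D–F–Ab: a D diminished triad.
With the root (D) in the bass, the chord is in root position (figured bass 5/3).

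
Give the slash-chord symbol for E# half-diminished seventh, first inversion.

First inversion of E# half-diminished seventh has the third (G#) in the bass. As a slash chord: E#ø7/G#.

E#ø7/G#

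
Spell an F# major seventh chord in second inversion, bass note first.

F# major seventh is F#–A#–C#–E#. Second inversion puts the fifth (C#) in the bass, with the remaining tones above: C#, E#, F#, A#.

C#, E#, F#, A#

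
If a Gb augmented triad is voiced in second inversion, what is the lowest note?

The fifth of Gb augmented (Gb–Bb–D) is D; that is the bass in second inversion.

D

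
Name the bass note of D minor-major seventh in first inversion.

D minor-major seventh is D–F–A–C#. First inversion places the third in the bass: F.

F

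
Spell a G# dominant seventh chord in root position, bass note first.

G#, B#, D#, F#

The chord tones are G#–B#–D#–F#. With the root (G#) lowest for root position: G#, B#, D#, F#.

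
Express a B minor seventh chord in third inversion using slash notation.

Bm7/A

Third inversion of B minor seventh has the seventh (A) in the bass. As a slash chord: Bm7/A.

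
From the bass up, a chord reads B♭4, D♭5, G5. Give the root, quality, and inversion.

G diminished, first inversion

The pitch classes Bb, Db, G arrange in thirds as G–Bb–Db: a G diminished triad.
With the third (Bb) in the bass, the chord is in first inversion (figured bass 6).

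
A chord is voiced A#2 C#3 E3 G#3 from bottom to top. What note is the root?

Reordering A#, C#, E, G# into stacked thirds gives A#–C#–E–G#; the bottom of that stack, A#, is the root.

A#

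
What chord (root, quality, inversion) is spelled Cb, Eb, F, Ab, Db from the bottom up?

The distinct note names are Cb, Eb, F, Ab, Db. Stacked in thirds they read Db–F–Ab–Cb–Eb, which is a dominant ninth chord on Db.
Cb is the seventh of Db dominant ninth; seventh in the bass means third inversion.

Db dominant ninth, third inversion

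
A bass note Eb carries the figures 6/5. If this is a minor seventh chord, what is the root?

The figures 6/5 mean the third of the chord is in the bass. If Eb is the third of a minor seventh chord, the root is C (chord tones C–Eb–G–Bb).

C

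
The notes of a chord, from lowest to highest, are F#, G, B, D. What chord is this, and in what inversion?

G major seventh, third inversion

Reducing to letter names: F#, G, B, D. These stack in thirds as G–B–D–F# — a G major seventh chord.
With the seventh (F#) in the bass, the chord is in third inversion (figured bass 4/2).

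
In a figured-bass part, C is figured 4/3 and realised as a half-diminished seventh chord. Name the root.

The figures 4/3 mean the fifth of the chord is in the bass. If C is the fifth of a half-diminished seventh chord, the root is F# (chord tones F#–A–C–E).

F#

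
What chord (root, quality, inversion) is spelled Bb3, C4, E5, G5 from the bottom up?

C dominant seventh, third inversion

The distinct note names are Bb, C, E, G. Stacked in thirds they read C–E–G–Bb, which is a dominant seventh chord on C.
With the seventh (Bb) in the bass, the chord is in third inversion (figured bass 4/2).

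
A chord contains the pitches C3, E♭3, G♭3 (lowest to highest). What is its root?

C, Eb, Gb are the tones of a C diminished triad (C–Eb–Gb), making C the root.

C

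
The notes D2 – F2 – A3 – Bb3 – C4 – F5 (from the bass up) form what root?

The distinct letter names are D, F, A, Bb, C. Arranged as a stack of thirds they read Bb–D–F–A–C, so Bb is the root (a Bb major ninth chord).

Bb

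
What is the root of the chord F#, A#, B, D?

B

Reordering F#, A#, B, D into stacked thirds gives B–D–F#–A#; the bottom of that stack, B, is the root.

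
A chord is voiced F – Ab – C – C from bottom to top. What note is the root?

F, Ab, C are the tones of an F minor triad (F–Ab–C), making F the root.

F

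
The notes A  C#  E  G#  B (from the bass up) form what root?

A

A, C#, E, G#, B are the tones of an A major ninth chord (A–C#–E–G#–B), making A the root.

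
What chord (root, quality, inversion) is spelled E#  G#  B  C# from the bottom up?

The distinct note names are E#, G#, B, C#. Stacked in thirds they read C#–E#–G#–B, which is a dominant seventh chord on C#.
E# is the third of C# dominant seventh; third in the bass means first inversion (figured bass 6/5).

C# dominant seventh, first inversion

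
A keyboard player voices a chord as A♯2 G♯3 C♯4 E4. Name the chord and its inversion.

A# half-diminished seventh, root position

The distinct note names are A#, G#, C#, E. Stacked in thirds they read A#–C#–E–G#, which is a half-diminished seventh chord on A#.
A# is the root of A# half-diminished seventh; root in the bass means root position (figured bass 7).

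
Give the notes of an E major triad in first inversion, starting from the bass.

The chord tones are E–G#–B. With the third (G#) lowest for first inversion: G#, B, E.

G#, B, E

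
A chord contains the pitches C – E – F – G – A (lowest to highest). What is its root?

Reordering C, E, F, G, A into stacked thirds gives F–A–C–E–G; the bottom of that stack, F, is the root.

F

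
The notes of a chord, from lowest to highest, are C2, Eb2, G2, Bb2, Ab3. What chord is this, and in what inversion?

The distinct note names are C, Eb, G, Bb, Ab. Stacked in thirds they read Ab–C–Eb–G–Bb, which is a major ninth chord on Ab.
C is the third of Ab major ninth; third in the bass means first inversion.

Ab major ninth, first inversion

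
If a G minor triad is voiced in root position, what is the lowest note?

G

In root position the root is lowest. For G minor (G–Bb–D) that is G.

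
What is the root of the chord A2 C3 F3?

F

Reordering A, C, F into stacked thirds gives F–A–C; the bottom of that stack, F, is the root.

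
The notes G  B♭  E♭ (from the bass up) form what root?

The distinct letter names are G, Bb, Eb. Arranged as a stack of thirds they read Eb–G–Bb, so Eb is the root (an Eb major triad).

Eb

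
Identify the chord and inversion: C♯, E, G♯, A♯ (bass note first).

The distinct note names are C#, E, G#, A#. Stacked in thirds they read A#–C#–E–G#, which is a half-diminished seventh chord on A#.
C# is the third of A# half-diminished seventh; third in the bass means first inversion (figured bass 6/5).

A# half-diminished seventh, first inversion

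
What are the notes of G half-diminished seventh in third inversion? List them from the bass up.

F, G, Bb, Db

The chord tones are G–Bb–Db–F. With the seventh (F) lowest for third inversion: F, G, Bb, Db.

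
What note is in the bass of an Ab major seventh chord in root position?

Ab

Ab major seventh is Ab–C–Eb–G. Root position places the root in the bass: Ab.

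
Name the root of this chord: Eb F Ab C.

F

Eb, F, Ab, C are the tones of an F minor seventh chord (F–Ab–C–Eb), making F the root.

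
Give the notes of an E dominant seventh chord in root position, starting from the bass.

E, G#, B, D

The chord tones are E–G#–B–D. With the root (E) lowest for root position: E, G#, B, D.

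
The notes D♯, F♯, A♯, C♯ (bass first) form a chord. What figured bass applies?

The notes D#, F#, A#, C# stack in thirds as D#–F#–A#–C# — a D# minor seventh chord. The bass D# is the root, so this is root position: figured 7.

7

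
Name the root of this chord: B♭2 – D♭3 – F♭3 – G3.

G

Bb, Db, Fb, G are the tones of a G diminished seventh chord (G–Bb–Db–Fb), making G the root.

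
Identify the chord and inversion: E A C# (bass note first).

The distinct note names are E, A, C#. Stacked in thirds they read A–C#–E, which is a major triad on A.
E is the fifth of A major; fifth in the bass means second inversion (figured bass 6/4).

A major, second inversion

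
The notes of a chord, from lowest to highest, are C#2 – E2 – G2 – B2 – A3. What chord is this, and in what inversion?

A dominant ninth, first inversion

The pitch classes C#, E, G, B, A arrange in thirds as A–C#–E–G–B: an A dominant ninth chord.
With the third (C#) in the bass, the chord is in first inversion.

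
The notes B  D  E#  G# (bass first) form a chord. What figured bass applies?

The notes B, D, E#, G# stack in thirds as E#–G#–B–D — an E# diminished seventh chord. The bass B is the fifth, so this is second inversion: figured 4/3.

4/3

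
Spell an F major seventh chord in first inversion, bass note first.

The chord tones are F–A–C–E. With the third (A) lowest for first inversion: A, C, E, F.

A, C, E, F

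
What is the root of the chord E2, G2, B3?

The distinct letter names are E, G, B. Arranged as a stack of thirds they read E–G–B, so E is the root (an E minor triad).

E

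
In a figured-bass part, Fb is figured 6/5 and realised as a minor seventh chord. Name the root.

The figures 6/5 mean the third of the chord is in the bass. If Fb is the third of a minor seventh chord, the root is Db (chord tones Db–Fb–Ab–Cb).

Db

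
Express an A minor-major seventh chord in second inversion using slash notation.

Second inversion of A minor-major seventh has the fifth (E) in the bass. As a slash chord: Am(maj7)/E.

Am(maj7)/E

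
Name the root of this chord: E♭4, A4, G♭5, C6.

Reordering Eb, A, Gb, C into stacked thirds gives A–C–Eb–Gb; the bottom of that stack, A, is the root.

A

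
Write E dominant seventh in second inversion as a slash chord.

Second inversion of E dominant seventh has the fifth (B) in the bass. As a slash chord: E7/B.

E7/B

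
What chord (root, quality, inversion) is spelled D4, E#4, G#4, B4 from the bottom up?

Reducing to letter names: D, E#, G#, B. These stack in thirds as E#–G#–B–D — an E# diminished seventh chord.
With the seventh (D) in the bass, the chord is in third inversion (figured bass 4/2).

E# diminished seventh, third inversion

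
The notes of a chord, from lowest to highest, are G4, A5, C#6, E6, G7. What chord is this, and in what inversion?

A dominant seventh, third inversion

Reducing to letter names: G, A, C#, E. These stack in thirds as A–C#–E–G — an A dominant seventh chord.
G is the seventh of A dominant seventh; seventh in the bass means third inversion (figured bass 4/2).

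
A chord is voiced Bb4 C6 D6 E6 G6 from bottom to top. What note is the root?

Bb, C, D, E, G are the tones of a C dominant ninth chord (C–E–G–Bb–D), making C the root.

C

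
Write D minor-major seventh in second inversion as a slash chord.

Second inversion of D minor-major seventh has the fifth (A) in the bass. As a slash chord: Dm(maj7)/A.

Dm(maj7)/A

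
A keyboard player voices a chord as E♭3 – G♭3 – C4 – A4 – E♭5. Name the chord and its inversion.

A diminished seventh, second inversion

Reducing to letter names: Eb, Gb, C, A. These stack in thirds as A–C–Eb–Gb — an A diminished seventh chord.
Eb is the fifth of A diminished seventh; fifth in the bass means second inversion (figured bass 4/3).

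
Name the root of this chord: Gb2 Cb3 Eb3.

The distinct letter names are Gb, Cb, Eb. Arranged as a stack of thirds they read Cb–Eb–Gb, so Cb is the root (a Cb major triad).

Cb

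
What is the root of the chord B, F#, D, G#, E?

The distinct letter names are B, F#, D, G#, E. Arranged as a stack of thirds they read E–G#–B–D–F#, so E is the root (an E dominant ninth chord).

E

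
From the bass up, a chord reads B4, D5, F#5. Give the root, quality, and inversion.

B minor, root position

Reducing to letter names: B, D, F#. These stack in thirds as B–D–F# — a B minor triad.
The lowest note is B, the root of the chord, so this is root position (figured bass 5/3).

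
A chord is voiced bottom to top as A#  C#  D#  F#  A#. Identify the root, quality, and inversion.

D# minor seventh, second inversion

The pitch classes A#, C#, D#, F# arrange in thirds as D#–F#–A#–C#: a D# minor seventh chord.
With the fifth (A#) in the bass, the chord is in second inversion (figured bass 4/3).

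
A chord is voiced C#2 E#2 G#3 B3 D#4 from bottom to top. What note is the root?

C#

Reordering C#, E#, G#, B, D# into stacked thirds gives C#–E#–G#–B–D#; the bottom of that stack, C#, is the root.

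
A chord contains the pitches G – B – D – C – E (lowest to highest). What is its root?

C

G, B, D, C, E are the tones of a C major ninth chord (C–E–G–B–D), making C the root.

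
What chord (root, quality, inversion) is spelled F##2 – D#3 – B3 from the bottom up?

B augmented, second inversion

The pitch classes F##, D#, B arrange in thirds as B–D#–F##: a B augmented triad.
With the fifth (F##) in the bass, the chord is in second inversion (figured bass 6/4).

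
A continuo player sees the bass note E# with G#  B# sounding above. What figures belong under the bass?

5/3

The notes E#, G#, B# stack in thirds as E#–G#–B# — an E# minor triad. The bass E# is the root, so this is root position: figured 5/3.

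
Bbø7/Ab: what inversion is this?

Bbø7/Ab means Bb half-diminished seventh with Ab in the bass. Ab is the seventh of Bb half-diminished seventh (Bb–Db–Fb–Ab), so this is third inversion.

third inversion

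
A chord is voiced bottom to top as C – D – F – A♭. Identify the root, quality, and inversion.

The pitch classes C, D, F, Ab arrange in thirds as D–F–Ab–C: a D half-diminished seventh chord.
The lowest note is C, the seventh of the chord, so this is third inversion (figured bass 4/2).

D half-diminished seventh, third inversion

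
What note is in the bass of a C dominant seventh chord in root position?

C

In root position the root is lowest. For C dominant seventh (C–E–G–Bb) that is C.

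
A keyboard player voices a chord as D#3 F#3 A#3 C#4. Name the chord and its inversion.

D# minor seventh, root position

The pitch classes D#, F#, A#, C# arrange in thirds as D#–F#–A#–C#: a D# minor seventh chord.
With the root (D#) in the bass, the chord is in root position (figured bass 7).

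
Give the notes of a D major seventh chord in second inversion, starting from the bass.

A, C#, D, F#

D major seventh is D–F#–A–C#. Second inversion puts the fifth (A) in the bass, with the remaining tones above: A, C#, D, F#.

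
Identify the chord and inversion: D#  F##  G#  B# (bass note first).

The pitch classes D#, F##, G#, B# arrange in thirds as G#–B#–D#–F##: a G# major seventh chord.
With the fifth (D#) in the bass, the chord is in second inversion (figured bass 4/3).

G# major seventh, second inversion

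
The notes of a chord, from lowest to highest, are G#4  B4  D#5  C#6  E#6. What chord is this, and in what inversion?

Reducing to letter names: G#, B, D#, C#, E#. These stack in thirds as C#–E#–G#–B–D# — a C# dominant ninth chord.
With the fifth (G#) in the bass, the chord is in second inversion.

C# dominant ninth, second inversion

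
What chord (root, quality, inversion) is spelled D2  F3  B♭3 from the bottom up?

Reducing to letter names: D, F, Bb. These stack in thirds as Bb–D–F — a Bb major triad.
With the third (D) in the bass, the chord is in first inversion (figured bass 6).

Bb major, first inversion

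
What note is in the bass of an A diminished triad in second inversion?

The fifth of A diminished (A–C–Eb) is Eb; that is the bass in second inversion.

Eb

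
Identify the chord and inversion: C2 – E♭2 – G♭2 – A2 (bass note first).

A diminished seventh, first inversion

The distinct note names are C, Eb, Gb, A. Stacked in thirds they read A–C–Eb–Gb, which is a diminished seventh chord on A.
With the third (C) in the bass, the chord is in first inversion (figured bass 6/5).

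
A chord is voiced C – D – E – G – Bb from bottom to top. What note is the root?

The distinct letter names are C, D, E, G, Bb. Arranged as a stack of thirds they read C–E–G–Bb–D, so C is the root (a C dominant ninth chord).

C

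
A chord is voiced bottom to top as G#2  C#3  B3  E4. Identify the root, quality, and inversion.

The pitch classes G#, C#, B, E arrange in thirds as C#–E–G#–B: a C# minor seventh chord.
The lowest note is G#, the fifth of the chord, so this is second inversion (figured bass 4/3).

C# minor seventh, second inversion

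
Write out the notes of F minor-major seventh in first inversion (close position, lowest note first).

The chord tones are F–Ab–C–E. With the third (Ab) lowest for first inversion: Ab, C, E, F.

Ab, C, E, F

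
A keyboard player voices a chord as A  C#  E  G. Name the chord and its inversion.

A dominant seventh, root position

The pitch classes A, C#, E, G arrange in thirds as A–C#–E–G: an A dominant seventh chord.
With the root (A) in the bass, the chord is in root position (figured bass 7).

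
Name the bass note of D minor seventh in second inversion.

In second inversion the fifth is lowest. For D minor seventh (D–F–A–C) that is A.

A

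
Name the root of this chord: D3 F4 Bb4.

Bb

The distinct letter names are D, F, Bb. Arranged as a stack of thirds they read Bb–D–F, so Bb is the root (a Bb major triad).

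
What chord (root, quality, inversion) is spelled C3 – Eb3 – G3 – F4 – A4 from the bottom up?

The distinct note names are C, Eb, G, F, A. Stacked in thirds they read F–A–C–Eb–G, which is a dominant ninth chord on F.
The lowest note is C, the fifth of the chord, so this is second inversion.

F dominant ninth, second inversion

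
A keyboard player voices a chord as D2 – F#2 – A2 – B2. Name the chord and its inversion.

B minor seventh, first inversion

The pitch classes D, F#, A, B arrange in thirds as B–D–F#–A: a B minor seventh chord.
The lowest note is D, the third of the chord, so this is first inversion (figured bass 6/5).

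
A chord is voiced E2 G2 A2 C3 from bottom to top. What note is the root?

Reordering E, G, A, C into stacked thirds gives A–C–E–G; the bottom of that stack, A, is the root.

A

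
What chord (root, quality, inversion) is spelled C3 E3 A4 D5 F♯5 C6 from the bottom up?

Reducing to letter names: C, E, A, D, F#. These stack in thirds as D–F#–A–C–E — a D dominant ninth chord.
The lowest note is C, the seventh of the chord, so this is third inversion.

D dominant ninth, third inversion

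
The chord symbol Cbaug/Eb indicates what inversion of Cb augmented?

Cbaug/Eb means Cb augmented with Eb in the bass. Eb is the third of Cb augmented (Cb–Eb–G), so this is first inversion.

first inversion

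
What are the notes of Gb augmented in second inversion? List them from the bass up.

D, Gb, Bb

Gb augmented is Gb–Bb–D. Second inversion puts the fifth (D) in the bass, with the remaining tones above: D, Gb, Bb.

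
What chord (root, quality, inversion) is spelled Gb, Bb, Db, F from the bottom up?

The distinct note names are Gb, Bb, Db, F. Stacked in thirds they read Gb–Bb–Db–F, which is a major seventh chord on Gb.
Gb is the root of Gb major seventh; root in the bass means root position (figured bass 7).

Gb major seventh, root position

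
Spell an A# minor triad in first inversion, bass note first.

C#, E#, A#

Spelling A# minor: A#–C#–E#. In first inversion the third is bass, giving C#, E#, A# from the bottom.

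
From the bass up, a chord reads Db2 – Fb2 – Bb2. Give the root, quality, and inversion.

Reducing to letter names: Db, Fb, Bb. These stack in thirds as Bb–Db–Fb — a Bb diminished triad.
The lowest note is Db, the third of the chord, so this is first inversion (figured bass 6).

Bb diminished, first inversion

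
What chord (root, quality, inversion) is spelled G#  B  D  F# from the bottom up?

G# half-diminished seventh, root position

The distinct note names are G#, B, D, F#. Stacked in thirds they read G#–B–D–F#, which is a half-diminished seventh chord on G#.
With the root (G#) in the bass, the chord is in root position (figured bass 7).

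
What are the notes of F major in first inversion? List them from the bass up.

F major is F–A–C. First inversion puts the third (A) in the bass, with the remaining tones above: A, C, F.

A, C, F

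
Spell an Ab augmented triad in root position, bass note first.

Ab, C, E

Spelling Ab augmented: Ab–C–E. In root position the root is bass, giving Ab, C, E from the bottom.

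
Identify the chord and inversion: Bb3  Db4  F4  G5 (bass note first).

The pitch classes Bb, Db, F, G arrange in thirds as G–Bb–Db–F: a G half-diminished seventh chord.
With the third (Bb) in the bass, the chord is in first inversion (figured bass 6/5).

G half-diminished seventh, first inversion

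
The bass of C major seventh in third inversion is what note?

In third inversion the seventh is lowest. For C major seventh (C–E–G–B) that is B.

B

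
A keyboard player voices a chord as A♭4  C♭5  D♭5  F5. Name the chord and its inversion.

The pitch classes Ab, Cb, Db, F arrange in thirds as Db–F–Ab–Cb: a Db dominant seventh chord.
Ab is the fifth of Db dominant seventh; fifth in the bass means second inversion (figured bass 4/3).

Db dominant seventh, second inversion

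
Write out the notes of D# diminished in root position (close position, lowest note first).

D#, F#, A

The chord tones are D#–F#–A. With the root (D#) lowest for root position: D#, F#, A.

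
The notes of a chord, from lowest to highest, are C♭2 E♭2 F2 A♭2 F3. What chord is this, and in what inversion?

Reducing to letter names: Cb, Eb, F, Ab. These stack in thirds as F–Ab–Cb–Eb — an F half-diminished seventh chord.
The lowest note is Cb, the fifth of the chord, so this is second inversion (figured bass 4/3).

F half-diminished seventh, second inversion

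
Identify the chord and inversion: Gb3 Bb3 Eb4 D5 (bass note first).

Eb minor-major seventh, first inversion

The pitch classes Gb, Bb, Eb, D arrange in thirds as Eb–Gb–Bb–D: an Eb minor-major seventh chord.
The lowest note is Gb, the third of the chord, so this is first inversion (figured bass 6/5).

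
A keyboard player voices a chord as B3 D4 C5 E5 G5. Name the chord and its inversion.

C major ninth, third inversion

The distinct note names are B, D, C, E, G. Stacked in thirds they read C–E–G–B–D, which is a major ninth chord on C.
B is the seventh of C major ninth; seventh in the bass means third inversion.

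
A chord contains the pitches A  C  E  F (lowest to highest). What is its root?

F

The distinct letter names are A, C, E, F. Arranged as a stack of thirds they read F–A–C–E, so F is the root (an F major seventh chord).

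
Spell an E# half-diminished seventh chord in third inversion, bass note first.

E# half-diminished seventh is E#–G#–B–D#. Third inversion puts the seventh (D#) in the bass, with the remaining tones above: D#, E#, G#, B.

D#, E#, G#, B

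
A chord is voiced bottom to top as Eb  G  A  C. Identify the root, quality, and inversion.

The pitch classes Eb, G, A, C arrange in thirds as A–C–Eb–G: an A half-diminished seventh chord.
The lowest note is Eb, the fifth of the chord, so this is second inversion (figured bass 4/3).

A half-diminished seventh, second inversion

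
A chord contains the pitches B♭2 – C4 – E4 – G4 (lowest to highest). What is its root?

The distinct letter names are Bb, C, E, G. Arranged as a stack of thirds they read C–E–G–Bb, so C is the root (a C dominant seventh chord).

C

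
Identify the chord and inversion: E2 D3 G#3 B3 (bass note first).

The distinct note names are E, D, G#, B. Stacked in thirds they read E–G#–B–D, which is a dominant seventh chord on E.
The lowest note is E, the root of the chord, so this is root position (figured bass 7).

E dominant seventh, root position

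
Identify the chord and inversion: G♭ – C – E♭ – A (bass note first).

The distinct note names are Gb, C, Eb, A. Stacked in thirds they read A–C–Eb–Gb, which is a diminished seventh chord on A.
The lowest note is Gb, the seventh of the chord, so this is third inversion (figured bass 4/2).

A diminished seventh, third inversion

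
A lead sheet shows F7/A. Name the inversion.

first inversion

F7/A means F dominant seventh with A in the bass. A is the third of F dominant seventh (F–A–C–Eb), so this is first inversion.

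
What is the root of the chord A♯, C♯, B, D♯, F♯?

The distinct letter names are A#, C#, B, D#, F#. Arranged as a stack of thirds they read B–D#–F#–A#–C#, so B is the root (a B major ninth chord).

B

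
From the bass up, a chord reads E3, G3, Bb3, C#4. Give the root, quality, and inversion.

Reducing to letter names: E, G, Bb, C#. These stack in thirds as C#–E–G–Bb — a C# diminished seventh chord.
E is the third of C# diminished seventh; third in the bass means first inversion (figured bass 6/5).

C# diminished seventh, first inversion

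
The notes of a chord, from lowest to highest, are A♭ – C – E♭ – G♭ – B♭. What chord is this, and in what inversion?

Ab dominant ninth, root position

The pitch classes Ab, C, Eb, Gb, Bb arrange in thirds as Ab–C–Eb–Gb–Bb: an Ab dominant ninth chord.
With the root (Ab) in the bass, the chord is in root position.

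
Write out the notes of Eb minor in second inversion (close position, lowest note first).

Eb minor is Eb–Gb–Bb. Second inversion puts the fifth (Bb) in the bass, with the remaining tones above: Bb, Eb, Gb.

Bb, Eb, Gb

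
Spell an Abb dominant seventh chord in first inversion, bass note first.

Spelling Abb dominant seventh: Abb–Cb–Ebb–Gbb. In first inversion the third is bass, giving Cb, Ebb, Gbb, Abb from the bottom.

Cb, Ebb, Gbb, Abb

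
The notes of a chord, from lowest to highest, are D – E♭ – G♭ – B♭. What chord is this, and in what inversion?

Eb minor-major seventh, third inversion

The pitch classes D, Eb, Gb, Bb arrange in thirds as Eb–Gb–Bb–D: an Eb minor-major seventh chord.
The lowest note is D, the seventh of the chord, so this is third inversion (figured bass 4/2).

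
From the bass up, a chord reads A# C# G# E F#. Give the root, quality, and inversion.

F# dominant ninth, first inversion

The distinct note names are A#, C#, G#, E, F#. Stacked in thirds they read F#–A#–C#–E–G#, which is a dominant ninth chord on F#.
With the third (A#) in the bass, the chord is in first inversion.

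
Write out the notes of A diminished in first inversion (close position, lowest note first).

Spelling A diminished: A–C–Eb. In first inversion the third is bass, giving C, Eb, A from the bottom.

C, Eb, A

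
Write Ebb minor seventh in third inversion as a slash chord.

Third inversion of Ebb minor seventh has the seventh (Dbb) in the bass. As a slash chord: Ebbm7/Dbb.

Ebbm7/Dbb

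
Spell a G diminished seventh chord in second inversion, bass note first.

Db, Fb, G, Bb

The chord tones are G–Bb–Db–Fb. With the fifth (Db) lowest for second inversion: Db, Fb, G, Bb.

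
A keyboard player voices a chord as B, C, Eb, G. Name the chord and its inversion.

The distinct note names are B, C, Eb, G. Stacked in thirds they read C–Eb–G–B, which is a minor-major seventh chord on C.
B is the seventh of C minor-major seventh; seventh in the bass means third inversion (figured bass 4/2).

C minor-major seventh, third inversion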